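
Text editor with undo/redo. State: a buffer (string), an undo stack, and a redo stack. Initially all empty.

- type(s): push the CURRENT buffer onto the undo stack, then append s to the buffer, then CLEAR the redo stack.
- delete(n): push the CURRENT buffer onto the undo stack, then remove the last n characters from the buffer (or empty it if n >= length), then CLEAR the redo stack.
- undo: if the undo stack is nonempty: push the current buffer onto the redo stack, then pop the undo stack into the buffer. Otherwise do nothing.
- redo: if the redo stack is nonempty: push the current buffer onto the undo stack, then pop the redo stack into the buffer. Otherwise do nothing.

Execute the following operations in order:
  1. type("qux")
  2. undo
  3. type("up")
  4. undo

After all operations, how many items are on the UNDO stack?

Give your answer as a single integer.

Answer: 0

Derivation:
After op 1 (type): buf='qux' undo_depth=1 redo_depth=0
After op 2 (undo): buf='(empty)' undo_depth=0 redo_depth=1
After op 3 (type): buf='up' undo_depth=1 redo_depth=0
After op 4 (undo): buf='(empty)' undo_depth=0 redo_depth=1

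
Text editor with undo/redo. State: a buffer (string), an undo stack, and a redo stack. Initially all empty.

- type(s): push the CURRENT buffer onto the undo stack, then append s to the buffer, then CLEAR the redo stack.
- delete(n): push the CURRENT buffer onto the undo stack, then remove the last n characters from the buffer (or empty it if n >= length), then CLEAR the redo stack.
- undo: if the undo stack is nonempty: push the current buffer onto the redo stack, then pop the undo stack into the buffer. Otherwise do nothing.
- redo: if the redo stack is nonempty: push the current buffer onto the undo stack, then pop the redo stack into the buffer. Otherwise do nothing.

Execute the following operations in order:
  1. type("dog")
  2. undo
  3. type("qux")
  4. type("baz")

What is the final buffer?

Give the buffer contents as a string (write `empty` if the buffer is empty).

After op 1 (type): buf='dog' undo_depth=1 redo_depth=0
After op 2 (undo): buf='(empty)' undo_depth=0 redo_depth=1
After op 3 (type): buf='qux' undo_depth=1 redo_depth=0
After op 4 (type): buf='quxbaz' undo_depth=2 redo_depth=0

Answer: quxbaz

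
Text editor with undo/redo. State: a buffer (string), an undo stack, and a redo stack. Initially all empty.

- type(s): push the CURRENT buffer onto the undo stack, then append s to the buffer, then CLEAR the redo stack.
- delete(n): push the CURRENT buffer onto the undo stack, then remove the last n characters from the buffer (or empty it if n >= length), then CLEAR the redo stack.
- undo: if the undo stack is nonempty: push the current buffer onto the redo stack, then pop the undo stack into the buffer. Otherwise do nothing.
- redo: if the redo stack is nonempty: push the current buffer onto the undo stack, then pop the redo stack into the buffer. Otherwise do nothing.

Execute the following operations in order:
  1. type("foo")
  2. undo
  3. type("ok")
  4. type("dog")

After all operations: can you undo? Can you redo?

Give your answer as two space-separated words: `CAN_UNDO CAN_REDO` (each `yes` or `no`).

Answer: yes no

Derivation:
After op 1 (type): buf='foo' undo_depth=1 redo_depth=0
After op 2 (undo): buf='(empty)' undo_depth=0 redo_depth=1
After op 3 (type): buf='ok' undo_depth=1 redo_depth=0
After op 4 (type): buf='okdog' undo_depth=2 redo_depth=0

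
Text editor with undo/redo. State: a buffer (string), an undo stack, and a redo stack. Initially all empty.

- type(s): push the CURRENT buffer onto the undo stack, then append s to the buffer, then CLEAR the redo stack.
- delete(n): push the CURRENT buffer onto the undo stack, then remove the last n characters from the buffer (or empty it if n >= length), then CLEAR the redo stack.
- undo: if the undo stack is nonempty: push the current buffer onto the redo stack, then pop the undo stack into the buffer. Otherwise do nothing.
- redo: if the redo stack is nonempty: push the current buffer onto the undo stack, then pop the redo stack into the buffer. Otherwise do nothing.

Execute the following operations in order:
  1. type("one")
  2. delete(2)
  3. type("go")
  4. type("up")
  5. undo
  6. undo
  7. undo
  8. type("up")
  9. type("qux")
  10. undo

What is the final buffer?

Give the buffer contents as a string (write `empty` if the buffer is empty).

After op 1 (type): buf='one' undo_depth=1 redo_depth=0
After op 2 (delete): buf='o' undo_depth=2 redo_depth=0
After op 3 (type): buf='ogo' undo_depth=3 redo_depth=0
After op 4 (type): buf='ogoup' undo_depth=4 redo_depth=0
After op 5 (undo): buf='ogo' undo_depth=3 redo_depth=1
After op 6 (undo): buf='o' undo_depth=2 redo_depth=2
After op 7 (undo): buf='one' undo_depth=1 redo_depth=3
After op 8 (type): buf='oneup' undo_depth=2 redo_depth=0
After op 9 (type): buf='oneupqux' undo_depth=3 redo_depth=0
After op 10 (undo): buf='oneup' undo_depth=2 redo_depth=1

Answer: oneup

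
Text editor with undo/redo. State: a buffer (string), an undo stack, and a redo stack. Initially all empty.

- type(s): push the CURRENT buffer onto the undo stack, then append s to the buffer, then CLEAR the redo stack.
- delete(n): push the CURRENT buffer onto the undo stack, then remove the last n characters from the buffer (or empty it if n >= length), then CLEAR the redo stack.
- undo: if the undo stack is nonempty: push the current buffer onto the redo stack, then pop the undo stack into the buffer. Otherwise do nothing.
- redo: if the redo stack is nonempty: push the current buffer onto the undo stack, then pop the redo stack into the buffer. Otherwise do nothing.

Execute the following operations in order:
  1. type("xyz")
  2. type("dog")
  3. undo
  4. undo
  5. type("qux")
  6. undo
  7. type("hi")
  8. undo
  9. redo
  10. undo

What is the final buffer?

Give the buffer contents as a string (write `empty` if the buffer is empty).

Answer: empty

Derivation:
After op 1 (type): buf='xyz' undo_depth=1 redo_depth=0
After op 2 (type): buf='xyzdog' undo_depth=2 redo_depth=0
After op 3 (undo): buf='xyz' undo_depth=1 redo_depth=1
After op 4 (undo): buf='(empty)' undo_depth=0 redo_depth=2
After op 5 (type): buf='qux' undo_depth=1 redo_depth=0
After op 6 (undo): buf='(empty)' undo_depth=0 redo_depth=1
After op 7 (type): buf='hi' undo_depth=1 redo_depth=0
After op 8 (undo): buf='(empty)' undo_depth=0 redo_depth=1
After op 9 (redo): buf='hi' undo_depth=1 redo_depth=0
After op 10 (undo): buf='(empty)' undo_depth=0 redo_depth=1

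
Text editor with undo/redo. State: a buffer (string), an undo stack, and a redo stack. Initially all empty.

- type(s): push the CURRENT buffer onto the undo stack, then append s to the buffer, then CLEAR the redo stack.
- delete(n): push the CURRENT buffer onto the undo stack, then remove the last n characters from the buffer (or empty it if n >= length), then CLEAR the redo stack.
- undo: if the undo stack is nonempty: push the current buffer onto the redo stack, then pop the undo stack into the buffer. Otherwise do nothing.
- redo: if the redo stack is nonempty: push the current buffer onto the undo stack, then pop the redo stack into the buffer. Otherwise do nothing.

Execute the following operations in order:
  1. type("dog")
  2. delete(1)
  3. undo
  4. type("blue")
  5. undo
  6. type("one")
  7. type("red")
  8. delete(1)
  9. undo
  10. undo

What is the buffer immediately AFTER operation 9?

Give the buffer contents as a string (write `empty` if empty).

Answer: dogonered

Derivation:
After op 1 (type): buf='dog' undo_depth=1 redo_depth=0
After op 2 (delete): buf='do' undo_depth=2 redo_depth=0
After op 3 (undo): buf='dog' undo_depth=1 redo_depth=1
After op 4 (type): buf='dogblue' undo_depth=2 redo_depth=0
After op 5 (undo): buf='dog' undo_depth=1 redo_depth=1
After op 6 (type): buf='dogone' undo_depth=2 redo_depth=0
After op 7 (type): buf='dogonered' undo_depth=3 redo_depth=0
After op 8 (delete): buf='dogonere' undo_depth=4 redo_depth=0
After op 9 (undo): buf='dogonered' undo_depth=3 redo_depth=1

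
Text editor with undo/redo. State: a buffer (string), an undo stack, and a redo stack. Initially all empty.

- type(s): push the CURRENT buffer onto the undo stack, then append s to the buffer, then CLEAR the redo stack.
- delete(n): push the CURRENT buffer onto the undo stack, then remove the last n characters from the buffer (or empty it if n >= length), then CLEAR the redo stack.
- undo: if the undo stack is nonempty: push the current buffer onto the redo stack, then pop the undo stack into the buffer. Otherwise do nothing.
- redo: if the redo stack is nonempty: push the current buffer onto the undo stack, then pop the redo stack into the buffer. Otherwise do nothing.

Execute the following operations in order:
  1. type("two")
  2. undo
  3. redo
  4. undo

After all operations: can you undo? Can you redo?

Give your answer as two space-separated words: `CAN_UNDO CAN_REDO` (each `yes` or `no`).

Answer: no yes

Derivation:
After op 1 (type): buf='two' undo_depth=1 redo_depth=0
After op 2 (undo): buf='(empty)' undo_depth=0 redo_depth=1
After op 3 (redo): buf='two' undo_depth=1 redo_depth=0
After op 4 (undo): buf='(empty)' undo_depth=0 redo_depth=1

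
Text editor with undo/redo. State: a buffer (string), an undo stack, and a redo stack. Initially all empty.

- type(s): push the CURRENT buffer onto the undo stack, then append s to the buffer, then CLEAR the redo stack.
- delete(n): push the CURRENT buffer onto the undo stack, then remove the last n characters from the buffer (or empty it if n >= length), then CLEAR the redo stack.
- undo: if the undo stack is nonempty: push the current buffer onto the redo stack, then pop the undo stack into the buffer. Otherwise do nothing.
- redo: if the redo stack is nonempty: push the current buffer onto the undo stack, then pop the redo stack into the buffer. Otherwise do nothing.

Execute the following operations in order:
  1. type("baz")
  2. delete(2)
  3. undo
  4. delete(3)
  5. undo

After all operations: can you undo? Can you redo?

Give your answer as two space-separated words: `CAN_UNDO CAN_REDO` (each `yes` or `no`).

Answer: yes yes

Derivation:
After op 1 (type): buf='baz' undo_depth=1 redo_depth=0
After op 2 (delete): buf='b' undo_depth=2 redo_depth=0
After op 3 (undo): buf='baz' undo_depth=1 redo_depth=1
After op 4 (delete): buf='(empty)' undo_depth=2 redo_depth=0
After op 5 (undo): buf='baz' undo_depth=1 redo_depth=1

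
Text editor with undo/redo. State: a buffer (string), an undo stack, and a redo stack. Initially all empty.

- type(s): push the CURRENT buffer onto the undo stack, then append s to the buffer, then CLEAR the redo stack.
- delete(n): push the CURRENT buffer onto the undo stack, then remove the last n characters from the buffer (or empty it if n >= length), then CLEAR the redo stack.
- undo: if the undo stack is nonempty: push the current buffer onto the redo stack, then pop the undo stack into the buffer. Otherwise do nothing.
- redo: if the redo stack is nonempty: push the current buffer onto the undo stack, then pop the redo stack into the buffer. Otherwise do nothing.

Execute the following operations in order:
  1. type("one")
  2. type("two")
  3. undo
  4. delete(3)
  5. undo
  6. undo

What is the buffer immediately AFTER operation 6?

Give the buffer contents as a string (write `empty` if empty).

Answer: empty

Derivation:
After op 1 (type): buf='one' undo_depth=1 redo_depth=0
After op 2 (type): buf='onetwo' undo_depth=2 redo_depth=0
After op 3 (undo): buf='one' undo_depth=1 redo_depth=1
After op 4 (delete): buf='(empty)' undo_depth=2 redo_depth=0
After op 5 (undo): buf='one' undo_depth=1 redo_depth=1
After op 6 (undo): buf='(empty)' undo_depth=0 redo_depth=2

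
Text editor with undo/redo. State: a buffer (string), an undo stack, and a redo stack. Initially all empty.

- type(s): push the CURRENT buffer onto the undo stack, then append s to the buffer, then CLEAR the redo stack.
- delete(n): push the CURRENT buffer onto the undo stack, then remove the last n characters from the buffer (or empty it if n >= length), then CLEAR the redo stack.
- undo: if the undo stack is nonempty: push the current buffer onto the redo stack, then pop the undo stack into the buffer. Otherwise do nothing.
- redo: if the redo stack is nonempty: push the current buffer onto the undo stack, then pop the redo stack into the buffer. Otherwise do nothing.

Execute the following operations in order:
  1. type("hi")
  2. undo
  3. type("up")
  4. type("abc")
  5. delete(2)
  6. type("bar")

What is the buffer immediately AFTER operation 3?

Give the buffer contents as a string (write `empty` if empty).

After op 1 (type): buf='hi' undo_depth=1 redo_depth=0
After op 2 (undo): buf='(empty)' undo_depth=0 redo_depth=1
After op 3 (type): buf='up' undo_depth=1 redo_depth=0

Answer: up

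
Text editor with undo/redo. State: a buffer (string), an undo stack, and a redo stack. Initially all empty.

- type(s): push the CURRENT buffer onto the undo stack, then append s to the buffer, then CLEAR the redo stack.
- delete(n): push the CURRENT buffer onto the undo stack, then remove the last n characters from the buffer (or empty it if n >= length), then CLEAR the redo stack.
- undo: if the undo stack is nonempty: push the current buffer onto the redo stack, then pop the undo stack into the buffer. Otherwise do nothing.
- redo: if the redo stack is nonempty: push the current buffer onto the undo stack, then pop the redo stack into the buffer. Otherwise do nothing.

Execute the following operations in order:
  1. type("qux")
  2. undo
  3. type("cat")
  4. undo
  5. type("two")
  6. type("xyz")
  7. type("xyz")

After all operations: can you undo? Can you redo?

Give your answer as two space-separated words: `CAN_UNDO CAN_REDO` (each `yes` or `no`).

After op 1 (type): buf='qux' undo_depth=1 redo_depth=0
After op 2 (undo): buf='(empty)' undo_depth=0 redo_depth=1
After op 3 (type): buf='cat' undo_depth=1 redo_depth=0
After op 4 (undo): buf='(empty)' undo_depth=0 redo_depth=1
After op 5 (type): buf='two' undo_depth=1 redo_depth=0
After op 6 (type): buf='twoxyz' undo_depth=2 redo_depth=0
After op 7 (type): buf='twoxyzxyz' undo_depth=3 redo_depth=0

Answer: yes no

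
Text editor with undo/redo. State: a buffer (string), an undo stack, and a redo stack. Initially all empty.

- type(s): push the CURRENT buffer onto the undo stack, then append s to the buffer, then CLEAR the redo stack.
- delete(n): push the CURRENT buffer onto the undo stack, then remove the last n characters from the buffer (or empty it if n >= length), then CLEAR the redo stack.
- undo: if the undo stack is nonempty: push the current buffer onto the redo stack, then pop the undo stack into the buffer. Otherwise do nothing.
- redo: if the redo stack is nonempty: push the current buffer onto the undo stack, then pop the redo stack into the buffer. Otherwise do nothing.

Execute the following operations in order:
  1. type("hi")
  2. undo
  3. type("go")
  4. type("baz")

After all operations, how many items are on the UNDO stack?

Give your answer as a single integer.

Answer: 2

Derivation:
After op 1 (type): buf='hi' undo_depth=1 redo_depth=0
After op 2 (undo): buf='(empty)' undo_depth=0 redo_depth=1
After op 3 (type): buf='go' undo_depth=1 redo_depth=0
After op 4 (type): buf='gobaz' undo_depth=2 redo_depth=0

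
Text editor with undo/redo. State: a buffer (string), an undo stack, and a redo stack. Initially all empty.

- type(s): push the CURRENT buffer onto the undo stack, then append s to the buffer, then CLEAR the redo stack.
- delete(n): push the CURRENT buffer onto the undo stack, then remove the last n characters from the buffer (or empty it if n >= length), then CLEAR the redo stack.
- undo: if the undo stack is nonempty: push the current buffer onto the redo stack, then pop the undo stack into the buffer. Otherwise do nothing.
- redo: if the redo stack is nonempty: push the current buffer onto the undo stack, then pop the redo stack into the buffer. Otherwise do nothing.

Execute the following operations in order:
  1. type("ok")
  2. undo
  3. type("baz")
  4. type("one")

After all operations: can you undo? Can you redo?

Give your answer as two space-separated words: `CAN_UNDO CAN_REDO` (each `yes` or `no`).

After op 1 (type): buf='ok' undo_depth=1 redo_depth=0
After op 2 (undo): buf='(empty)' undo_depth=0 redo_depth=1
After op 3 (type): buf='baz' undo_depth=1 redo_depth=0
After op 4 (type): buf='bazone' undo_depth=2 redo_depth=0

Answer: yes no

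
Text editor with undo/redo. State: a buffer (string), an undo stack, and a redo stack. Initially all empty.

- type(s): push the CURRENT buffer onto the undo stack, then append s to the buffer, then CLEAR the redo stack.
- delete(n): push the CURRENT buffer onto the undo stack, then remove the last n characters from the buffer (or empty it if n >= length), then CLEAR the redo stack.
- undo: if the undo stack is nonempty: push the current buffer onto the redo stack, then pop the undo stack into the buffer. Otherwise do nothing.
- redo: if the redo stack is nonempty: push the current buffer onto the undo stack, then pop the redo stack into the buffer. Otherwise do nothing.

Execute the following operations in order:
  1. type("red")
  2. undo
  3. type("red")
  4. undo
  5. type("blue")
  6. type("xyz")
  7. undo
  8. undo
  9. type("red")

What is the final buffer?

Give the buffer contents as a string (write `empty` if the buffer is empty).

After op 1 (type): buf='red' undo_depth=1 redo_depth=0
After op 2 (undo): buf='(empty)' undo_depth=0 redo_depth=1
After op 3 (type): buf='red' undo_depth=1 redo_depth=0
After op 4 (undo): buf='(empty)' undo_depth=0 redo_depth=1
After op 5 (type): buf='blue' undo_depth=1 redo_depth=0
After op 6 (type): buf='bluexyz' undo_depth=2 redo_depth=0
After op 7 (undo): buf='blue' undo_depth=1 redo_depth=1
After op 8 (undo): buf='(empty)' undo_depth=0 redo_depth=2
After op 9 (type): buf='red' undo_depth=1 redo_depth=0

Answer: red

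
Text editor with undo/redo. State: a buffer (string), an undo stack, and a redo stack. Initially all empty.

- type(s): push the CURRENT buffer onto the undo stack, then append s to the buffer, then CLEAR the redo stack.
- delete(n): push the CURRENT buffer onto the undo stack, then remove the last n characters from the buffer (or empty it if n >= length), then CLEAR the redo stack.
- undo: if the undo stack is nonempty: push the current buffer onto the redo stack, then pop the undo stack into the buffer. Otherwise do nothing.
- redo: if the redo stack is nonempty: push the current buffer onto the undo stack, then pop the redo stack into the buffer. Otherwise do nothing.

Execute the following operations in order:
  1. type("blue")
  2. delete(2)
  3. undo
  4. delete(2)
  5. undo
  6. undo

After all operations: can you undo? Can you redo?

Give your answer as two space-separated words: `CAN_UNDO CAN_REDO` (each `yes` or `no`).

Answer: no yes

Derivation:
After op 1 (type): buf='blue' undo_depth=1 redo_depth=0
After op 2 (delete): buf='bl' undo_depth=2 redo_depth=0
After op 3 (undo): buf='blue' undo_depth=1 redo_depth=1
After op 4 (delete): buf='bl' undo_depth=2 redo_depth=0
After op 5 (undo): buf='blue' undo_depth=1 redo_depth=1
After op 6 (undo): buf='(empty)' undo_depth=0 redo_depth=2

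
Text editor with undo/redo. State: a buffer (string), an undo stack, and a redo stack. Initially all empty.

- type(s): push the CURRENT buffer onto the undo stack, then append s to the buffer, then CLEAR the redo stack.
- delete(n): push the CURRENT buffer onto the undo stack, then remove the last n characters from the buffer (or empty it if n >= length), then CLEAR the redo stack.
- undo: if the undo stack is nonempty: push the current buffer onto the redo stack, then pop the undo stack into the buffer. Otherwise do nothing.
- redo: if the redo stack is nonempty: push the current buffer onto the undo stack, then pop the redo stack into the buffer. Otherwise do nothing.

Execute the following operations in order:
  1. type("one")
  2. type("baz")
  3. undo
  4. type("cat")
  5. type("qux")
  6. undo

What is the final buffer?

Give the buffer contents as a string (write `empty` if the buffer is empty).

Answer: onecat

Derivation:
After op 1 (type): buf='one' undo_depth=1 redo_depth=0
After op 2 (type): buf='onebaz' undo_depth=2 redo_depth=0
After op 3 (undo): buf='one' undo_depth=1 redo_depth=1
After op 4 (type): buf='onecat' undo_depth=2 redo_depth=0
After op 5 (type): buf='onecatqux' undo_depth=3 redo_depth=0
After op 6 (undo): buf='onecat' undo_depth=2 redo_depth=1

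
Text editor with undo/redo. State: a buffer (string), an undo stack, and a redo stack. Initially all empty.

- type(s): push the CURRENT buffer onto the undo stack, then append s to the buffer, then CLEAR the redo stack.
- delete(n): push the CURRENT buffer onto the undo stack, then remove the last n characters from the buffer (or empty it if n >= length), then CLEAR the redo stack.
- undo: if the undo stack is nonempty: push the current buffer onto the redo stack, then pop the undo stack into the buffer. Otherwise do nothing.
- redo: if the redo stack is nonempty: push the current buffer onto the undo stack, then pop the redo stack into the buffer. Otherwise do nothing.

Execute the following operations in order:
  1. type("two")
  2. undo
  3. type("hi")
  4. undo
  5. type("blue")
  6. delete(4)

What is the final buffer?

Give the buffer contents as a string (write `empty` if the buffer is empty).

After op 1 (type): buf='two' undo_depth=1 redo_depth=0
After op 2 (undo): buf='(empty)' undo_depth=0 redo_depth=1
After op 3 (type): buf='hi' undo_depth=1 redo_depth=0
After op 4 (undo): buf='(empty)' undo_depth=0 redo_depth=1
After op 5 (type): buf='blue' undo_depth=1 redo_depth=0
After op 6 (delete): buf='(empty)' undo_depth=2 redo_depth=0

Answer: empty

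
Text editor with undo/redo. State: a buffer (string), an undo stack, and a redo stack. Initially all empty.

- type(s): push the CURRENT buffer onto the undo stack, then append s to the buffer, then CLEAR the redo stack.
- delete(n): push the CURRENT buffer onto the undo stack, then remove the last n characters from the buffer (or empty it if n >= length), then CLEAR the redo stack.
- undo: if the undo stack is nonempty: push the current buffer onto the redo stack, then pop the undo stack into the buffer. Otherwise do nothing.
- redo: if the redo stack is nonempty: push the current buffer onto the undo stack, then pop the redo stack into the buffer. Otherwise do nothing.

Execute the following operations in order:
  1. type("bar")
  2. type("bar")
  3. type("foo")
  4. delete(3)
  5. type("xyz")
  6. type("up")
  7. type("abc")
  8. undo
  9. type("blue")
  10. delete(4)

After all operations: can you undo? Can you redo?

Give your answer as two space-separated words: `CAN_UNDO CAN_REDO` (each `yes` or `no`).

Answer: yes no

Derivation:
After op 1 (type): buf='bar' undo_depth=1 redo_depth=0
After op 2 (type): buf='barbar' undo_depth=2 redo_depth=0
After op 3 (type): buf='barbarfoo' undo_depth=3 redo_depth=0
After op 4 (delete): buf='barbar' undo_depth=4 redo_depth=0
After op 5 (type): buf='barbarxyz' undo_depth=5 redo_depth=0
After op 6 (type): buf='barbarxyzup' undo_depth=6 redo_depth=0
After op 7 (type): buf='barbarxyzupabc' undo_depth=7 redo_depth=0
After op 8 (undo): buf='barbarxyzup' undo_depth=6 redo_depth=1
After op 9 (type): buf='barbarxyzupblue' undo_depth=7 redo_depth=0
After op 10 (delete): buf='barbarxyzup' undo_depth=8 redo_depth=0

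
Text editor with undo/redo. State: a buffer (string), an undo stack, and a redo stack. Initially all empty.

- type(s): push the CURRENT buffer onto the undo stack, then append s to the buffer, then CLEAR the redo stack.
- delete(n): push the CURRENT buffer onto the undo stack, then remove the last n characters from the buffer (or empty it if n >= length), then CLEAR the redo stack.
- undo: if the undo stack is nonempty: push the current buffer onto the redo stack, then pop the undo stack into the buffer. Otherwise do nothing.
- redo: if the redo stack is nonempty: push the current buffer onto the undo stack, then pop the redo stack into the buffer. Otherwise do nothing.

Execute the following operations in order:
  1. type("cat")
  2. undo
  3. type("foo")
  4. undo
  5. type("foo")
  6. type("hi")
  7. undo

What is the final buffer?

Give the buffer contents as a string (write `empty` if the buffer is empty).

After op 1 (type): buf='cat' undo_depth=1 redo_depth=0
After op 2 (undo): buf='(empty)' undo_depth=0 redo_depth=1
After op 3 (type): buf='foo' undo_depth=1 redo_depth=0
After op 4 (undo): buf='(empty)' undo_depth=0 redo_depth=1
After op 5 (type): buf='foo' undo_depth=1 redo_depth=0
After op 6 (type): buf='foohi' undo_depth=2 redo_depth=0
After op 7 (undo): buf='foo' undo_depth=1 redo_depth=1

Answer: foo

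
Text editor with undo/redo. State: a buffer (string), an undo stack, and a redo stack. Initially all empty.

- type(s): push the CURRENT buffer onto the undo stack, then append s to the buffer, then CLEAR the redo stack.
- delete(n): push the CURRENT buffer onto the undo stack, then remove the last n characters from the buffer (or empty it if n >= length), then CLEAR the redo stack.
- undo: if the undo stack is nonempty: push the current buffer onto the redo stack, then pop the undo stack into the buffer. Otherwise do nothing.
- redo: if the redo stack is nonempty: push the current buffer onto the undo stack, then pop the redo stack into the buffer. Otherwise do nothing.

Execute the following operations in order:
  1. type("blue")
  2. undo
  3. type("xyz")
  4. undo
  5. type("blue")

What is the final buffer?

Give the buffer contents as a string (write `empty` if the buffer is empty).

After op 1 (type): buf='blue' undo_depth=1 redo_depth=0
After op 2 (undo): buf='(empty)' undo_depth=0 redo_depth=1
After op 3 (type): buf='xyz' undo_depth=1 redo_depth=0
After op 4 (undo): buf='(empty)' undo_depth=0 redo_depth=1
After op 5 (type): buf='blue' undo_depth=1 redo_depth=0

Answer: blue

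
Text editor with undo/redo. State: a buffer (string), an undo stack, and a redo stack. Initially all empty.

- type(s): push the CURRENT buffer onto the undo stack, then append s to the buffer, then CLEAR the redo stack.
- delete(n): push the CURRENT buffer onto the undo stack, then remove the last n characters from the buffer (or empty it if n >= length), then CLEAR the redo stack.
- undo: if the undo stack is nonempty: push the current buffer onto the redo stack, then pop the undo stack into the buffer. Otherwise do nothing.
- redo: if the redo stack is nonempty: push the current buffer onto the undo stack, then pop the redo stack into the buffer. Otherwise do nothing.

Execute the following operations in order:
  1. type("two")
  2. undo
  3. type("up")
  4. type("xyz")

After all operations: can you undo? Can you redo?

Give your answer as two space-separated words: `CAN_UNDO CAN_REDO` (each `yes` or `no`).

Answer: yes no

Derivation:
After op 1 (type): buf='two' undo_depth=1 redo_depth=0
After op 2 (undo): buf='(empty)' undo_depth=0 redo_depth=1
After op 3 (type): buf='up' undo_depth=1 redo_depth=0
After op 4 (type): buf='upxyz' undo_depth=2 redo_depth=0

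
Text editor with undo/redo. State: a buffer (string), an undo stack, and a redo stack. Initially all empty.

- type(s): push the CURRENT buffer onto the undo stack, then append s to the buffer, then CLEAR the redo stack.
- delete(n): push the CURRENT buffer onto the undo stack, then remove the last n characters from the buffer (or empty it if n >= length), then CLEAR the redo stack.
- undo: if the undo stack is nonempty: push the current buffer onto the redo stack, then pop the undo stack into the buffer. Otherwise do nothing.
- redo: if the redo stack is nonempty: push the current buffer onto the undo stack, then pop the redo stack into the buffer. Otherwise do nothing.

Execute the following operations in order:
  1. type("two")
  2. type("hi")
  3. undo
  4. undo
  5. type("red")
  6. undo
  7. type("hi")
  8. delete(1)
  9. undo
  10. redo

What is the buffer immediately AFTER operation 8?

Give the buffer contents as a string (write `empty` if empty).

After op 1 (type): buf='two' undo_depth=1 redo_depth=0
After op 2 (type): buf='twohi' undo_depth=2 redo_depth=0
After op 3 (undo): buf='two' undo_depth=1 redo_depth=1
After op 4 (undo): buf='(empty)' undo_depth=0 redo_depth=2
After op 5 (type): buf='red' undo_depth=1 redo_depth=0
After op 6 (undo): buf='(empty)' undo_depth=0 redo_depth=1
After op 7 (type): buf='hi' undo_depth=1 redo_depth=0
After op 8 (delete): buf='h' undo_depth=2 redo_depth=0

Answer: h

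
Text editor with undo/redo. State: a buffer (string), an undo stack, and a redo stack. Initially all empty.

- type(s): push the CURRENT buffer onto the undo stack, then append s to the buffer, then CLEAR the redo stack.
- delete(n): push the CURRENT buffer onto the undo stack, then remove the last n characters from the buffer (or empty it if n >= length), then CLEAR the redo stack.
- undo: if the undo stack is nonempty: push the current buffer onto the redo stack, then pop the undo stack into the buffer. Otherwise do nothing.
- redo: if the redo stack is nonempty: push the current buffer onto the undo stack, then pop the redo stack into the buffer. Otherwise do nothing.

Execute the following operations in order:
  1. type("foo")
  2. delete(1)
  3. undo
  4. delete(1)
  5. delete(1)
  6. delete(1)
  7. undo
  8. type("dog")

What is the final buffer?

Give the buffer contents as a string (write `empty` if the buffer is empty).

After op 1 (type): buf='foo' undo_depth=1 redo_depth=0
After op 2 (delete): buf='fo' undo_depth=2 redo_depth=0
After op 3 (undo): buf='foo' undo_depth=1 redo_depth=1
After op 4 (delete): buf='fo' undo_depth=2 redo_depth=0
After op 5 (delete): buf='f' undo_depth=3 redo_depth=0
After op 6 (delete): buf='(empty)' undo_depth=4 redo_depth=0
After op 7 (undo): buf='f' undo_depth=3 redo_depth=1
After op 8 (type): buf='fdog' undo_depth=4 redo_depth=0

Answer: fdog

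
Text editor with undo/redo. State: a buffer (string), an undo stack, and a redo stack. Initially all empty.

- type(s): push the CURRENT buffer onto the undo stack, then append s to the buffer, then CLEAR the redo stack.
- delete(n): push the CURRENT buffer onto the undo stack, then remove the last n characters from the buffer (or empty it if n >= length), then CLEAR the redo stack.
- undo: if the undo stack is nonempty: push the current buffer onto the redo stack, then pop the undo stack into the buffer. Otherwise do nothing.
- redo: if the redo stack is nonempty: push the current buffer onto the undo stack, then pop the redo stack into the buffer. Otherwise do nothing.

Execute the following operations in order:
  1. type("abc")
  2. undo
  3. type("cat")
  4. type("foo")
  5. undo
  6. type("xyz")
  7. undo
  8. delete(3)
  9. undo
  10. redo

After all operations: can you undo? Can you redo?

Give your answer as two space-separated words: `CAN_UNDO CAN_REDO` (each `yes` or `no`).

Answer: yes no

Derivation:
After op 1 (type): buf='abc' undo_depth=1 redo_depth=0
After op 2 (undo): buf='(empty)' undo_depth=0 redo_depth=1
After op 3 (type): buf='cat' undo_depth=1 redo_depth=0
After op 4 (type): buf='catfoo' undo_depth=2 redo_depth=0
After op 5 (undo): buf='cat' undo_depth=1 redo_depth=1
After op 6 (type): buf='catxyz' undo_depth=2 redo_depth=0
After op 7 (undo): buf='cat' undo_depth=1 redo_depth=1
After op 8 (delete): buf='(empty)' undo_depth=2 redo_depth=0
After op 9 (undo): buf='cat' undo_depth=1 redo_depth=1
After op 10 (redo): buf='(empty)' undo_depth=2 redo_depth=0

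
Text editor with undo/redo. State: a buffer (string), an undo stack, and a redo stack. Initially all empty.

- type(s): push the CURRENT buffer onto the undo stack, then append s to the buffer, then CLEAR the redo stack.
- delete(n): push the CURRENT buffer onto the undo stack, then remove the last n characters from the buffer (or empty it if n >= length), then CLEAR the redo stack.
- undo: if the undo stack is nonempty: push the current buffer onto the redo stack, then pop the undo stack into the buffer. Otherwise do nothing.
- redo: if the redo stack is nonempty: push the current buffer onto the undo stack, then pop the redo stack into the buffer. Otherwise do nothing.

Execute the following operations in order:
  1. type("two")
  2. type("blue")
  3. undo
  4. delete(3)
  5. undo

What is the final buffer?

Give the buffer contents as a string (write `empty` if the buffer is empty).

Answer: two

Derivation:
After op 1 (type): buf='two' undo_depth=1 redo_depth=0
After op 2 (type): buf='twoblue' undo_depth=2 redo_depth=0
After op 3 (undo): buf='two' undo_depth=1 redo_depth=1
After op 4 (delete): buf='(empty)' undo_depth=2 redo_depth=0
After op 5 (undo): buf='two' undo_depth=1 redo_depth=1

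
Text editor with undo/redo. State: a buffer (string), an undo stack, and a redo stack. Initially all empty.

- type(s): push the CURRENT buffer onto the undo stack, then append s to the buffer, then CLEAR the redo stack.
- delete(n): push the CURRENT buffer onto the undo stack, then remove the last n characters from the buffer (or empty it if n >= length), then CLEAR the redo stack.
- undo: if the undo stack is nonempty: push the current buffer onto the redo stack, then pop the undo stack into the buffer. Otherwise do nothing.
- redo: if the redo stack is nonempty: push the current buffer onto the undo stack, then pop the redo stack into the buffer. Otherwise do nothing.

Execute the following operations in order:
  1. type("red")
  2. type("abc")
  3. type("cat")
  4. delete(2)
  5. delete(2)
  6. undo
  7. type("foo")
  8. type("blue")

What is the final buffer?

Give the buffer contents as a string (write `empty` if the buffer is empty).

After op 1 (type): buf='red' undo_depth=1 redo_depth=0
After op 2 (type): buf='redabc' undo_depth=2 redo_depth=0
After op 3 (type): buf='redabccat' undo_depth=3 redo_depth=0
After op 4 (delete): buf='redabcc' undo_depth=4 redo_depth=0
After op 5 (delete): buf='redab' undo_depth=5 redo_depth=0
After op 6 (undo): buf='redabcc' undo_depth=4 redo_depth=1
After op 7 (type): buf='redabccfoo' undo_depth=5 redo_depth=0
After op 8 (type): buf='redabccfooblue' undo_depth=6 redo_depth=0

Answer: redabccfooblue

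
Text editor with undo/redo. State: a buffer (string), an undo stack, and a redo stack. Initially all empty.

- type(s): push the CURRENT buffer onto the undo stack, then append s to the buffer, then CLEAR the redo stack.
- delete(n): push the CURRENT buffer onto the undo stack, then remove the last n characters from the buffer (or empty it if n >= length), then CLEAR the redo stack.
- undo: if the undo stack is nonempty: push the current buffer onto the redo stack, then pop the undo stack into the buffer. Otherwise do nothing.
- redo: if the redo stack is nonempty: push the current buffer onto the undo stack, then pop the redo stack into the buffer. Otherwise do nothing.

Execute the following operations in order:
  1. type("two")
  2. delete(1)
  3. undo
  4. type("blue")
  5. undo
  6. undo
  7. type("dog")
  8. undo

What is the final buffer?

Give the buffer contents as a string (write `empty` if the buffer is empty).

Answer: empty

Derivation:
After op 1 (type): buf='two' undo_depth=1 redo_depth=0
After op 2 (delete): buf='tw' undo_depth=2 redo_depth=0
After op 3 (undo): buf='two' undo_depth=1 redo_depth=1
After op 4 (type): buf='twoblue' undo_depth=2 redo_depth=0
After op 5 (undo): buf='two' undo_depth=1 redo_depth=1
After op 6 (undo): buf='(empty)' undo_depth=0 redo_depth=2
After op 7 (type): buf='dog' undo_depth=1 redo_depth=0
After op 8 (undo): buf='(empty)' undo_depth=0 redo_depth=1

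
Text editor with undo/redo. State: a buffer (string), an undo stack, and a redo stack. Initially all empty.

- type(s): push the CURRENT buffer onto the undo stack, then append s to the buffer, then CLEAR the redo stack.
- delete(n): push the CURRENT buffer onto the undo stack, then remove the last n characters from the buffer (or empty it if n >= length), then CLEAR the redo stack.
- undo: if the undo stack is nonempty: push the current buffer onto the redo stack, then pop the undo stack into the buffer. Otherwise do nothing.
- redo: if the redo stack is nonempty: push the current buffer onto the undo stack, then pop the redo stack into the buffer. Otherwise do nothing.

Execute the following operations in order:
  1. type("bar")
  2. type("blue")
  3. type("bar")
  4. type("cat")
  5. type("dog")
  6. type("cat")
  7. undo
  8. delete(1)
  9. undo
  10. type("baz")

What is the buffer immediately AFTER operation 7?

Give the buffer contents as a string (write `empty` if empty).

After op 1 (type): buf='bar' undo_depth=1 redo_depth=0
After op 2 (type): buf='barblue' undo_depth=2 redo_depth=0
After op 3 (type): buf='barbluebar' undo_depth=3 redo_depth=0
After op 4 (type): buf='barbluebarcat' undo_depth=4 redo_depth=0
After op 5 (type): buf='barbluebarcatdog' undo_depth=5 redo_depth=0
After op 6 (type): buf='barbluebarcatdogcat' undo_depth=6 redo_depth=0
After op 7 (undo): buf='barbluebarcatdog' undo_depth=5 redo_depth=1

Answer: barbluebarcatdog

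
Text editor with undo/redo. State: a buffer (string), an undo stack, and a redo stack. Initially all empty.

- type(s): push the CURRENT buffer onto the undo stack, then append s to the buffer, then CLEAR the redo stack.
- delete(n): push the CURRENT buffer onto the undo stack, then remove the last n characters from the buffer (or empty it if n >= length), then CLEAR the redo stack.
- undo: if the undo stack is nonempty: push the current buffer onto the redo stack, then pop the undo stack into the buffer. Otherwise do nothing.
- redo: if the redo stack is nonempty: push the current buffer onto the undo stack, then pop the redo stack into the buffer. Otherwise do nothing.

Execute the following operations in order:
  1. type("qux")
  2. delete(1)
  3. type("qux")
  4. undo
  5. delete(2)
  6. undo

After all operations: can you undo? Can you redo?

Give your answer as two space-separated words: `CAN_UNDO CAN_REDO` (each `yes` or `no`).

After op 1 (type): buf='qux' undo_depth=1 redo_depth=0
After op 2 (delete): buf='qu' undo_depth=2 redo_depth=0
After op 3 (type): buf='ququx' undo_depth=3 redo_depth=0
After op 4 (undo): buf='qu' undo_depth=2 redo_depth=1
After op 5 (delete): buf='(empty)' undo_depth=3 redo_depth=0
After op 6 (undo): buf='qu' undo_depth=2 redo_depth=1

Answer: yes yes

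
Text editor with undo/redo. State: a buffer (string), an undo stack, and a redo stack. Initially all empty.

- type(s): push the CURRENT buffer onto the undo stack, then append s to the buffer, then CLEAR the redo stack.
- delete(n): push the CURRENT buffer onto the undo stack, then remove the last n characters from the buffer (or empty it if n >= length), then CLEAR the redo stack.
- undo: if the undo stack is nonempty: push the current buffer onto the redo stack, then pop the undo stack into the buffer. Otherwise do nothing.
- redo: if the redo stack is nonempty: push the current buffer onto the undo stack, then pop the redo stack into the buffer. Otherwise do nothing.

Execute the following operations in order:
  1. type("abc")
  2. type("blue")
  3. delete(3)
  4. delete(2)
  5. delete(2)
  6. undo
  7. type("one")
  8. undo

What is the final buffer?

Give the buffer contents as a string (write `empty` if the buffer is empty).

After op 1 (type): buf='abc' undo_depth=1 redo_depth=0
After op 2 (type): buf='abcblue' undo_depth=2 redo_depth=0
After op 3 (delete): buf='abcb' undo_depth=3 redo_depth=0
After op 4 (delete): buf='ab' undo_depth=4 redo_depth=0
After op 5 (delete): buf='(empty)' undo_depth=5 redo_depth=0
After op 6 (undo): buf='ab' undo_depth=4 redo_depth=1
After op 7 (type): buf='abone' undo_depth=5 redo_depth=0
After op 8 (undo): buf='ab' undo_depth=4 redo_depth=1

Answer: ab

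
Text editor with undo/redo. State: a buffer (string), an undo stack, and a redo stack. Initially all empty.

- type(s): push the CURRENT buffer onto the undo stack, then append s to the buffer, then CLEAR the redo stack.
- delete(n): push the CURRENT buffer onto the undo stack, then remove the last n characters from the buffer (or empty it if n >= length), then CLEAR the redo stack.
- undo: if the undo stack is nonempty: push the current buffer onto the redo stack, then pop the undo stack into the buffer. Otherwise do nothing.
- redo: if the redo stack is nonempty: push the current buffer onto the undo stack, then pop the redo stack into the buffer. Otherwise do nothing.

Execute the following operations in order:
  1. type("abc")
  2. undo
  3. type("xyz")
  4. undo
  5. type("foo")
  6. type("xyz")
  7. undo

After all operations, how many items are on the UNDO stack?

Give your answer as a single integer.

Answer: 1

Derivation:
After op 1 (type): buf='abc' undo_depth=1 redo_depth=0
After op 2 (undo): buf='(empty)' undo_depth=0 redo_depth=1
After op 3 (type): buf='xyz' undo_depth=1 redo_depth=0
After op 4 (undo): buf='(empty)' undo_depth=0 redo_depth=1
After op 5 (type): buf='foo' undo_depth=1 redo_depth=0
After op 6 (type): buf='fooxyz' undo_depth=2 redo_depth=0
After op 7 (undo): buf='foo' undo_depth=1 redo_depth=1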